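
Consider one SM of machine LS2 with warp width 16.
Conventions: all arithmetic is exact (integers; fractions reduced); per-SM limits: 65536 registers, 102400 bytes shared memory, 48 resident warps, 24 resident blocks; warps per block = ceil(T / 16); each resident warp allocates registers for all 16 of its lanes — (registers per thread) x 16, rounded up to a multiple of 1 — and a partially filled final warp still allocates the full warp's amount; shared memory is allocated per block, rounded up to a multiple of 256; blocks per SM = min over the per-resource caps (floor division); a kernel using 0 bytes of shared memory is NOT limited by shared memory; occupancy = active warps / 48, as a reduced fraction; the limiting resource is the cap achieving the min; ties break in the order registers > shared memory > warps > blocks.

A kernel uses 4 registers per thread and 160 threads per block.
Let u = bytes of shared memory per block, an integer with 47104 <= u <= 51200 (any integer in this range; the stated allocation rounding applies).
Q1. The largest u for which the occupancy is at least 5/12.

Answer: u = 51200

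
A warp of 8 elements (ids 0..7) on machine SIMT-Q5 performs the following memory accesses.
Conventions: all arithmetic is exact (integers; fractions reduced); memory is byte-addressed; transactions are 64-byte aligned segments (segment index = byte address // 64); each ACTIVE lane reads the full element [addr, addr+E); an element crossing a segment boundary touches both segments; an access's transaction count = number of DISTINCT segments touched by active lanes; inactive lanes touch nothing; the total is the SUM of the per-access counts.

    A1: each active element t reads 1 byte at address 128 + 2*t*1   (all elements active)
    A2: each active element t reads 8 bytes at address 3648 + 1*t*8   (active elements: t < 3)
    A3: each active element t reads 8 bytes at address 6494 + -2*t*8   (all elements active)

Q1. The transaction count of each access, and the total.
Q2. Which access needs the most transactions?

A1: 1 transaction
A2: 1 transaction
A3: 3 transactions

Answer: 1,1,3; total 5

Answer: A3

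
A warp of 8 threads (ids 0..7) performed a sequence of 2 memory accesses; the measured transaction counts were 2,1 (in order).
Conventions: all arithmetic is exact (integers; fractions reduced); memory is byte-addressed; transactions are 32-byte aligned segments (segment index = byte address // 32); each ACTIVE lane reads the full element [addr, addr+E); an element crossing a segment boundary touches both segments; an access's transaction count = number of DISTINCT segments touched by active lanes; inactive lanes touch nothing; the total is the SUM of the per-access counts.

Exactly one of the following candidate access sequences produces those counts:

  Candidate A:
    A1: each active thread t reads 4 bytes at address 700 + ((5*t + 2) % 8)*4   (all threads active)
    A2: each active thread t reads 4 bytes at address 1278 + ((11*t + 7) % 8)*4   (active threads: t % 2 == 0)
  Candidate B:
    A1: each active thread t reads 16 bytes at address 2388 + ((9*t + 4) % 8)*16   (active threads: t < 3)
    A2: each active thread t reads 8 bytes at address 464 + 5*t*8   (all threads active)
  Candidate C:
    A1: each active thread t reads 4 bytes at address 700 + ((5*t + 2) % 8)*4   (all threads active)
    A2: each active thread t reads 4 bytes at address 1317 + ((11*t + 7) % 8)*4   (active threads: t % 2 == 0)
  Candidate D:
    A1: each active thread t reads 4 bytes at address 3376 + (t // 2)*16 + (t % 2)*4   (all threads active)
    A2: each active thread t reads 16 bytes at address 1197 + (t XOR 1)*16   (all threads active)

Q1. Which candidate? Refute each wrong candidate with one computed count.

B: A1 gives 3 transactions, not 2
C: A2 gives 2 transactions, not 1
D: A1 gives 3 transactions, not 2
A: all counts match (2,1)

Answer: A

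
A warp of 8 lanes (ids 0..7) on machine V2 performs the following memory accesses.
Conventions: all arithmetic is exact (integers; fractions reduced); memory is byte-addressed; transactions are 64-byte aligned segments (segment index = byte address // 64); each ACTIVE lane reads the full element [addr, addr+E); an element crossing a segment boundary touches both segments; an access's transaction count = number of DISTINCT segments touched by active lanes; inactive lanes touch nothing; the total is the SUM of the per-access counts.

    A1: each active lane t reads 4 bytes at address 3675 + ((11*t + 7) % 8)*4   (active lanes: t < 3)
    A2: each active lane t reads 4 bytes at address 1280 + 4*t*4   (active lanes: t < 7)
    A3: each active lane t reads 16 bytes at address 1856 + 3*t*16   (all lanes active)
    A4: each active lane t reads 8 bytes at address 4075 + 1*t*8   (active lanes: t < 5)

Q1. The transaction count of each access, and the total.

A1: 1 transaction
A2: 2 transactions
A3: 6 transactions
A4: 2 transactions

Answer: 1,2,6,2; total 11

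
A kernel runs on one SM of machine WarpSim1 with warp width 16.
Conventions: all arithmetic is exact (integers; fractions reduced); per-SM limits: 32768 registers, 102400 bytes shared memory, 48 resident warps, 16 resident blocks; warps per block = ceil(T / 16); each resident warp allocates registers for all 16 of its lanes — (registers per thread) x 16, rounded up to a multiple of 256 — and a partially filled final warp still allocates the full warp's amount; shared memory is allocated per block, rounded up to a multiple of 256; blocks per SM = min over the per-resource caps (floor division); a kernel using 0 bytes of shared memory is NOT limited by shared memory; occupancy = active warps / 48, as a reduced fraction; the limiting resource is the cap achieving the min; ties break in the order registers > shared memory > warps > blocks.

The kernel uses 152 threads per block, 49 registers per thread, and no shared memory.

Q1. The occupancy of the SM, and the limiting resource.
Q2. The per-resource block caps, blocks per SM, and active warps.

Answer: occupancy 5/8, limited by registers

registers: 3 blocks
shared memory: no limit (kernel uses none)
warps: 4 blocks
blocks: 16 blocks

Answer: 3 blocks, 30 active warps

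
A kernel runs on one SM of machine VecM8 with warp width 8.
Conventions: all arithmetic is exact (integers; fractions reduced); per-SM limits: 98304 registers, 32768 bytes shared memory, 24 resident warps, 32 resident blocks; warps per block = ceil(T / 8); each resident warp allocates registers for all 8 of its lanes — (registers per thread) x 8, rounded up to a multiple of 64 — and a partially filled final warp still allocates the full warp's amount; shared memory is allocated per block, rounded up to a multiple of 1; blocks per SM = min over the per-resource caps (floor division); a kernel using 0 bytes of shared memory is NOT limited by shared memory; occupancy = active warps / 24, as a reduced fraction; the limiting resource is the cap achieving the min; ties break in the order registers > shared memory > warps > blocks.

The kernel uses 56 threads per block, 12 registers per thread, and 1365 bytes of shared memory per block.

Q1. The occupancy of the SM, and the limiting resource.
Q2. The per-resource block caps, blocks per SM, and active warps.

Answer: occupancy 7/8, limited by warps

registers: 109 blocks
shared memory: 24 blocks
warps: 3 blocks
blocks: 32 blocks

Answer: 3 blocks, 21 active warps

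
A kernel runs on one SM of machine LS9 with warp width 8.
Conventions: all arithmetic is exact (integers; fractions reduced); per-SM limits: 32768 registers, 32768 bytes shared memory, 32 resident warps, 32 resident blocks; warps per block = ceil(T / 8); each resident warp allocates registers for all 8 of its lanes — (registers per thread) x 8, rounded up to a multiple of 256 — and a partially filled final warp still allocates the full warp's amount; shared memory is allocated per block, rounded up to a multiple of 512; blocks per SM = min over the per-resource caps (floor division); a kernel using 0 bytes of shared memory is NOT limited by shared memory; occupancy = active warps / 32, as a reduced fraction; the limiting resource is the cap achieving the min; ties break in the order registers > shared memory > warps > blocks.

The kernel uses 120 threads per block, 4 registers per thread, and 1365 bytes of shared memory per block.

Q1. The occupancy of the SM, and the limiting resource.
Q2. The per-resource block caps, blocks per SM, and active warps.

Answer: occupancy 15/16, limited by warps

registers: 8 blocks
shared memory: 21 blocks
warps: 2 blocks
blocks: 32 blocks

Answer: 2 blocks, 30 active warps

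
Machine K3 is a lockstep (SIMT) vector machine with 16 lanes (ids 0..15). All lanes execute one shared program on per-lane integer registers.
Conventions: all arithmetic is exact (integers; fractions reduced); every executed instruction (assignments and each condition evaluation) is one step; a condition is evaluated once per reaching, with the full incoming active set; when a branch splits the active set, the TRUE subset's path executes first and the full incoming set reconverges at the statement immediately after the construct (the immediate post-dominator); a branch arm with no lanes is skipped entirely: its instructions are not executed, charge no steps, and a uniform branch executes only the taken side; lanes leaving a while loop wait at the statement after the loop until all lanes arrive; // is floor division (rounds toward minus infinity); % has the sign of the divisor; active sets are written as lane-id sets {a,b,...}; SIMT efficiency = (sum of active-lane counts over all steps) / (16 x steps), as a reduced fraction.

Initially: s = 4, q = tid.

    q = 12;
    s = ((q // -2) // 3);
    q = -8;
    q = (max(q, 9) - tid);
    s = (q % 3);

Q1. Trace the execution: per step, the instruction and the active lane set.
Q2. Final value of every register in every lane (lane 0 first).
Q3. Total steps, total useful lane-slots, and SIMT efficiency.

step 0: q <- 12                      {0,1,2,3,4,5,6,7,8,9,10,11,12,13,14,15}
step 1: s <- ((q // -2) // 3)        {0,1,2,3,4,5,6,7,8,9,10,11,12,13,14,15}
step 2: q <- -8                      {0,1,2,3,4,5,6,7,8,9,10,11,12,13,14,15}
step 3: q <- (max(q, 9) - tid)       {0,1,2,3,4,5,6,7,8,9,10,11,12,13,14,15}
step 4: s <- (q % 3)                 {0,1,2,3,4,5,6,7,8,9,10,11,12,13,14,15}

Answer: 5 steps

s: 0,2,1,0,2,1,0,2,1,0,2,1,0,2,1,0
q: 9,8,7,6,5,4,3,2,1,0,-1,-2,-3,-4,-5,-6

steps = 5; useful = 80; efficiency = 80/80 = 1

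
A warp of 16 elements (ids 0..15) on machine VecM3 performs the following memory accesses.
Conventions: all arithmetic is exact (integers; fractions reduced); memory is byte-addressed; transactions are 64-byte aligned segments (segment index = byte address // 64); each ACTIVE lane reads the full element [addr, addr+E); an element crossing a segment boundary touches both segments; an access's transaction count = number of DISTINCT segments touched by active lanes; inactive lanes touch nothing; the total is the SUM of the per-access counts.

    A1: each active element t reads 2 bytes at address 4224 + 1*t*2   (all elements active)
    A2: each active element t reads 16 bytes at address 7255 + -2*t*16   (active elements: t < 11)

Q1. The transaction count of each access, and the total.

A1: 1 transaction
A2: 6 transactions

Answer: 1,6; total 7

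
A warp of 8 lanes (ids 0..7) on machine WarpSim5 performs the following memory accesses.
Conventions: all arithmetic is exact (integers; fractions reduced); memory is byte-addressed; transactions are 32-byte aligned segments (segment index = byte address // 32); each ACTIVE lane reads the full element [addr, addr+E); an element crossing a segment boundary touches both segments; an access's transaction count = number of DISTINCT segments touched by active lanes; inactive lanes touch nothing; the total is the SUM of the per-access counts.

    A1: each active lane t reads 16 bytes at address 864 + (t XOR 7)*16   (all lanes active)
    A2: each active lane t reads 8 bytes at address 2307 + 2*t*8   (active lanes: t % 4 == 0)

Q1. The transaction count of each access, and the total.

A1: 4 transactions
A2: 2 transactions

Answer: 4,2; total 6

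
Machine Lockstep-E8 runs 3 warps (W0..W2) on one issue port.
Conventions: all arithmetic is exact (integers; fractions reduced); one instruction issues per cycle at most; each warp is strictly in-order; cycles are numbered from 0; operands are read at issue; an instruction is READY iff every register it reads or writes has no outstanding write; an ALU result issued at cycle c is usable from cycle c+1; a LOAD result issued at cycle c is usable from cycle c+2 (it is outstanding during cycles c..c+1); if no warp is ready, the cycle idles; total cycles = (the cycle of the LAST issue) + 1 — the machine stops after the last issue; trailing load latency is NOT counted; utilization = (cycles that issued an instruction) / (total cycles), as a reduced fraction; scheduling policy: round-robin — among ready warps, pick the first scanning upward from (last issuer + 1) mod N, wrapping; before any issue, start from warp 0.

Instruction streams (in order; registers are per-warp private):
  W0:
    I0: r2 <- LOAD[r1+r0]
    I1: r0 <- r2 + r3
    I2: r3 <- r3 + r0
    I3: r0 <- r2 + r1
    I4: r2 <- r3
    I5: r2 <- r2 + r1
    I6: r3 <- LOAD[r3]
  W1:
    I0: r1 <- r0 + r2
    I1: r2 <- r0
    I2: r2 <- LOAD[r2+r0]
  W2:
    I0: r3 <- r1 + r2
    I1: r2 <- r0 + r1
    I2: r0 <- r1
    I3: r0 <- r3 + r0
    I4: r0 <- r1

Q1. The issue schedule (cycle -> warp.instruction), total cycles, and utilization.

cycle 0: W0.I0
cycle 1: W1.I0
cycle 2: W2.I0
cycle 3: W0.I1
cycle 4: W1.I1
cycle 5: W2.I1
cycle 6: W0.I2
cycle 7: W1.I2
cycle 8: W2.I2
cycle 9: W0.I3
cycle 10: W2.I3
cycle 11: W0.I4
cycle 12: W2.I4
cycle 13: W0.I5
cycle 14: W0.I6

Answer: 15 cycles, utilization 1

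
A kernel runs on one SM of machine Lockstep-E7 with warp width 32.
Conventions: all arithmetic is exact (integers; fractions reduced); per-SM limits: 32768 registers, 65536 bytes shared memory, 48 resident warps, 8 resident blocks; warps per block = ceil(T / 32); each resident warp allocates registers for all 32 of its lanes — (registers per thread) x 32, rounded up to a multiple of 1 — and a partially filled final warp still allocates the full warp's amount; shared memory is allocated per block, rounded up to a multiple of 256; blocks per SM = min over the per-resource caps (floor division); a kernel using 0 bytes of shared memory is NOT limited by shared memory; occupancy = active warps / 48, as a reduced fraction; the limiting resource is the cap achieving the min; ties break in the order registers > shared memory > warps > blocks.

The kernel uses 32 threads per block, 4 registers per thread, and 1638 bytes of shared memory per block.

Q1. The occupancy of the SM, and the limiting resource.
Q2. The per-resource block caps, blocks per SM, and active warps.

Answer: occupancy 1/6, limited by blocks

registers: 256 blocks
shared memory: 36 blocks
warps: 48 blocks
blocks: 8 blocks

Answer: 8 blocks, 8 active warps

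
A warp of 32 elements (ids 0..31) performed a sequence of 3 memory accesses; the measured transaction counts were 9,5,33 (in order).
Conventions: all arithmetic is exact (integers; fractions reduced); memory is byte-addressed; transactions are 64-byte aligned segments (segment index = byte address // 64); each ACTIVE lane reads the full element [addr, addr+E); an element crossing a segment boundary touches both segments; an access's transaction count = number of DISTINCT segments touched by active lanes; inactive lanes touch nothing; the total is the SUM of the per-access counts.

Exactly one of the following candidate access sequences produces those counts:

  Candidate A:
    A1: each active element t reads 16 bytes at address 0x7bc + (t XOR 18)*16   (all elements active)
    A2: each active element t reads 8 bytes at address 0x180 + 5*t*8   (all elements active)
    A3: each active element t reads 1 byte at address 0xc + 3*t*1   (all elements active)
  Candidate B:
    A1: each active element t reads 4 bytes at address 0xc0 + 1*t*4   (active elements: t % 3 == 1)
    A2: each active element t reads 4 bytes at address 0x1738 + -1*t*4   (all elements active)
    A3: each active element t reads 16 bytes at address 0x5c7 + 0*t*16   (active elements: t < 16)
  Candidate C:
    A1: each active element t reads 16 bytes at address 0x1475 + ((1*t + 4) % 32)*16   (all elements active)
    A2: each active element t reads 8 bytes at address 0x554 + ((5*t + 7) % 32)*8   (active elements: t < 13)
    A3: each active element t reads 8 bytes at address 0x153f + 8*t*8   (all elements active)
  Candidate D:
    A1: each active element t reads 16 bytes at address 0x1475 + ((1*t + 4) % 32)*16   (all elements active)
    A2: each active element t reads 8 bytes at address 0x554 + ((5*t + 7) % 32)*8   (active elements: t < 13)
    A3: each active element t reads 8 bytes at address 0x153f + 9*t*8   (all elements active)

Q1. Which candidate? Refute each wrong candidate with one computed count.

A: A2 gives 20 transactions, not 5
B: A1 gives 2 transactions, not 9
D: A3 gives 36 transactions, not 33
C: all counts match (9,5,33)

Answer: C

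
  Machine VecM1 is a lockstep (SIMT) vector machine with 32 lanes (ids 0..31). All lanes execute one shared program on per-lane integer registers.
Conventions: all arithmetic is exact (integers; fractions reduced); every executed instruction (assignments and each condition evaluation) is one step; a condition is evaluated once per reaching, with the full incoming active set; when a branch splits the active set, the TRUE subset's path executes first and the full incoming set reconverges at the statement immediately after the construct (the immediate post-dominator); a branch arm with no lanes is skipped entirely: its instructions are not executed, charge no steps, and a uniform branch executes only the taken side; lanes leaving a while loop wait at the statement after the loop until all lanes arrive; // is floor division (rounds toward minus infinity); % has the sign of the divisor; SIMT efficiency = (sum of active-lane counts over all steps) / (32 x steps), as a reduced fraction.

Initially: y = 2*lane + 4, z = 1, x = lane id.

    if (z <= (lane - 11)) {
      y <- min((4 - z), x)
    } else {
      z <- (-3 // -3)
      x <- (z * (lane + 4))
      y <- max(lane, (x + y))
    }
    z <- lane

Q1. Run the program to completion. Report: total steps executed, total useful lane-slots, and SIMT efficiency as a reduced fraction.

Answer: 6 steps, 120 useful, 5/8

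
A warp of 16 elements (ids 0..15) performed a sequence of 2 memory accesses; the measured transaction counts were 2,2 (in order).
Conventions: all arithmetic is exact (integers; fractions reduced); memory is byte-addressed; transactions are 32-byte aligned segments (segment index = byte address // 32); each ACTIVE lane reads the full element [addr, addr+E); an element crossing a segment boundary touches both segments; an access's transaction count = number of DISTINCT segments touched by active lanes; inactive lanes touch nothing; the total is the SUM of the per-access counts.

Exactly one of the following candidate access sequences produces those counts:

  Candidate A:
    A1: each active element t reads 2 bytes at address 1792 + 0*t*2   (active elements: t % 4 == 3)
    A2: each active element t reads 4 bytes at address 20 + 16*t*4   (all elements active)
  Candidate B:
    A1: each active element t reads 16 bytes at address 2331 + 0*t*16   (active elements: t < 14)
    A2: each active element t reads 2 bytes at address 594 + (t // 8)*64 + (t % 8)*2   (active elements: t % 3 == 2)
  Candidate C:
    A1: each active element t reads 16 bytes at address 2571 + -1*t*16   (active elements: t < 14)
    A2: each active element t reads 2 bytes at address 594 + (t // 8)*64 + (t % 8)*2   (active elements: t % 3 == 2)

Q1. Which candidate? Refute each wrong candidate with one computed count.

A: A1 gives 1 transaction, not 2
C: A1 gives 8 transactions, not 2
B: all counts match (2,2)

Answer: B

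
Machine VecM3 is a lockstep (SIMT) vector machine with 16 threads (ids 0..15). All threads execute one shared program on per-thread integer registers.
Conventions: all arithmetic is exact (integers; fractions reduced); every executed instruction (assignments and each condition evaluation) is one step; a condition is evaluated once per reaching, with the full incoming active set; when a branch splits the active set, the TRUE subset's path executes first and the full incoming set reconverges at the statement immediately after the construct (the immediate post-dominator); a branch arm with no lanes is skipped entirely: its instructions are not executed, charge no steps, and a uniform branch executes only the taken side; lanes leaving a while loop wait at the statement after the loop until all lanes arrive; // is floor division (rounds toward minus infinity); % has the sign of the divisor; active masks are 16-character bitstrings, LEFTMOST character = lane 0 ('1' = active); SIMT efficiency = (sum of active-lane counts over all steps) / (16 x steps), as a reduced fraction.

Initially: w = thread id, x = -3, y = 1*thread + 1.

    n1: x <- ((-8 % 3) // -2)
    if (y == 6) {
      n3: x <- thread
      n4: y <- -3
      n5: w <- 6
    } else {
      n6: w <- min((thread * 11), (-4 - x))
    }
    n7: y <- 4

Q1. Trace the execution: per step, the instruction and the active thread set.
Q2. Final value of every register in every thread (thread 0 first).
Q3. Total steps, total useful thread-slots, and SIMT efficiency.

step 0: x <- ((-8 % 3) // -2)        1111111111111111
step 1: eval (y == 6)                1111111111111111
step 2: x <- thread                  0000010000000000
step 3: y <- -3                      0000010000000000
step 4: w <- 6                       0000010000000000
step 5: w <- min((thread * 11), (-4 - x)) 1111101111111111
step 6: y <- 4                       1111111111111111

Answer: 7 steps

w: -3,-3,-3,-3,-3,6,-3,-3,-3,-3,-3,-3,-3,-3,-3,-3
x: -1,-1,-1,-1,-1,5,-1,-1,-1,-1,-1,-1,-1,-1,-1,-1
y: 4,4,4,4,4,4,4,4,4,4,4,4,4,4,4,4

steps = 7; useful = 66; efficiency = 66/112 = 33/56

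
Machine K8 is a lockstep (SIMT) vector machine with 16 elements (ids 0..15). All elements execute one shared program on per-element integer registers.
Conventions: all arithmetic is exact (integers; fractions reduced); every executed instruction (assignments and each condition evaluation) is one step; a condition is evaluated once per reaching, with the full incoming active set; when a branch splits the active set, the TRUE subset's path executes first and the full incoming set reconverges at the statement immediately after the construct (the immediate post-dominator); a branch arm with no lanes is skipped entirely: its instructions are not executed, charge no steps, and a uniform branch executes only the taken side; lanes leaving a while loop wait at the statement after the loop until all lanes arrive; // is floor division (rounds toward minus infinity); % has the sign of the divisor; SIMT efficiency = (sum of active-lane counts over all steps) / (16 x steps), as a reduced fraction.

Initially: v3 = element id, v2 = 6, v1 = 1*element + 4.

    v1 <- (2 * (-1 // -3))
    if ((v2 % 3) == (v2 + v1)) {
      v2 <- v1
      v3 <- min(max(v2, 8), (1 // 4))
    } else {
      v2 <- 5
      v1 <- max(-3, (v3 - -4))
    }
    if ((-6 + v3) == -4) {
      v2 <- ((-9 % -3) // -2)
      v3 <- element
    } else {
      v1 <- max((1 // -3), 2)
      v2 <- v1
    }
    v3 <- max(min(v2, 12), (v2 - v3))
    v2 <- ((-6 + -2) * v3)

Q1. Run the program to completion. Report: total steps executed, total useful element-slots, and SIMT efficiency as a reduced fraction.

Answer: 11 steps, 144 useful, 9/11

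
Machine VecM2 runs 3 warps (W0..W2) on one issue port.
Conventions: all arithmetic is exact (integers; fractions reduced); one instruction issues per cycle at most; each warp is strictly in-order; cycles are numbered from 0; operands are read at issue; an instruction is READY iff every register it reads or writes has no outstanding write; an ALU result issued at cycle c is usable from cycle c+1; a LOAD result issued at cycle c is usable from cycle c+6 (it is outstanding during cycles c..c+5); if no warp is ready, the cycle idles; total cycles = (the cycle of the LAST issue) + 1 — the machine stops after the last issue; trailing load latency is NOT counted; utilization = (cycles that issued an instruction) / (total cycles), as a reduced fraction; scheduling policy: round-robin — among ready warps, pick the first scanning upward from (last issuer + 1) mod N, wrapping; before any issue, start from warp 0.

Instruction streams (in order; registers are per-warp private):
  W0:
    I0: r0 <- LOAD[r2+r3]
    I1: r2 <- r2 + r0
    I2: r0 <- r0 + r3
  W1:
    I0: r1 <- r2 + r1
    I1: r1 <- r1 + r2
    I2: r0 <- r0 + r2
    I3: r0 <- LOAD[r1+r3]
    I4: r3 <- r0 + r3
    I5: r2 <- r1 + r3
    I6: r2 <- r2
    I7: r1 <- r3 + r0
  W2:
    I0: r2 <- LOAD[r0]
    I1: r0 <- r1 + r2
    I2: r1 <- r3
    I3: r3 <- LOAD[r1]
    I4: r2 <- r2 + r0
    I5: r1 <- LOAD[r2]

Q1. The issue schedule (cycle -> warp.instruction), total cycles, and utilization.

cycle 0: W0.I0
cycle 1: W1.I0
cycle 2: W2.I0
cycle 3: W1.I1
cycle 4: W1.I2
cycle 5: W1.I3
cycle 6: W0.I1
cycle 7: W0.I2
cycle 8: W2.I1
cycle 9: W2.I2
cycle 10: W2.I3
cycle 11: W1.I4
cycle 12: W2.I4
cycle 13: W1.I5
cycle 14: W2.I5
cycle 15: W1.I6
cycle 16: W1.I7

Answer: 17 cycles, utilization 1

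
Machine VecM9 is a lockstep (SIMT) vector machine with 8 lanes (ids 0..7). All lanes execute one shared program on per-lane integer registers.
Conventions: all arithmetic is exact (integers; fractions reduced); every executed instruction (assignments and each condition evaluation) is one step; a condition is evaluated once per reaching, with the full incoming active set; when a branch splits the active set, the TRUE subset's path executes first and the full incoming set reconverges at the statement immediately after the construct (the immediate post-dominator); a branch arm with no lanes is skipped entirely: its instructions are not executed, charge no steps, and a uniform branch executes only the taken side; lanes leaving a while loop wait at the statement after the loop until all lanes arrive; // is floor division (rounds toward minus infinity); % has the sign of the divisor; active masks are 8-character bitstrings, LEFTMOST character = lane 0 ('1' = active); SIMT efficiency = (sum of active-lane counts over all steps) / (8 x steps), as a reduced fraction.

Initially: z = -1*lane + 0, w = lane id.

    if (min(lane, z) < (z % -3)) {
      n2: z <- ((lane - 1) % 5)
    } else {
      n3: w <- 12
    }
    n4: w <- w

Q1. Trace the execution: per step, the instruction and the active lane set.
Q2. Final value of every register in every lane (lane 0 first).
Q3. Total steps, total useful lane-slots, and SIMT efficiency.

step 0: eval (min(lane, z) < (z % -3)) 11111111
step 1: z <- ((lane - 1) % 5)        00011111
step 2: w <- 12                      11100000
step 3: w <- w                       11111111

Answer: 4 steps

z: 0,-1,-2,2,3,4,0,1
w: 12,12,12,3,4,5,6,7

steps = 4; useful = 24; efficiency = 24/32 = 3/4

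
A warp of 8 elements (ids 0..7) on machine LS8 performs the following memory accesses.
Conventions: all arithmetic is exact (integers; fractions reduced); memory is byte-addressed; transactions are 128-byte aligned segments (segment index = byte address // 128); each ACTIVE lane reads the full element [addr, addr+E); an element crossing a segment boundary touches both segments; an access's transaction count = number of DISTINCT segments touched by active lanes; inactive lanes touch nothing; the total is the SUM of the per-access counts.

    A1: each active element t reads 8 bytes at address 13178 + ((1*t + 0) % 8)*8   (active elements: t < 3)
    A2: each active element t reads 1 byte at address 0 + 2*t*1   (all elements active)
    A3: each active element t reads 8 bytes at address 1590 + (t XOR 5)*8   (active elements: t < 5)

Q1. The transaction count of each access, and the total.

A1: 2 transactions
A2: 1 transaction
A3: 1 transaction

Answer: 2,1,1; total 4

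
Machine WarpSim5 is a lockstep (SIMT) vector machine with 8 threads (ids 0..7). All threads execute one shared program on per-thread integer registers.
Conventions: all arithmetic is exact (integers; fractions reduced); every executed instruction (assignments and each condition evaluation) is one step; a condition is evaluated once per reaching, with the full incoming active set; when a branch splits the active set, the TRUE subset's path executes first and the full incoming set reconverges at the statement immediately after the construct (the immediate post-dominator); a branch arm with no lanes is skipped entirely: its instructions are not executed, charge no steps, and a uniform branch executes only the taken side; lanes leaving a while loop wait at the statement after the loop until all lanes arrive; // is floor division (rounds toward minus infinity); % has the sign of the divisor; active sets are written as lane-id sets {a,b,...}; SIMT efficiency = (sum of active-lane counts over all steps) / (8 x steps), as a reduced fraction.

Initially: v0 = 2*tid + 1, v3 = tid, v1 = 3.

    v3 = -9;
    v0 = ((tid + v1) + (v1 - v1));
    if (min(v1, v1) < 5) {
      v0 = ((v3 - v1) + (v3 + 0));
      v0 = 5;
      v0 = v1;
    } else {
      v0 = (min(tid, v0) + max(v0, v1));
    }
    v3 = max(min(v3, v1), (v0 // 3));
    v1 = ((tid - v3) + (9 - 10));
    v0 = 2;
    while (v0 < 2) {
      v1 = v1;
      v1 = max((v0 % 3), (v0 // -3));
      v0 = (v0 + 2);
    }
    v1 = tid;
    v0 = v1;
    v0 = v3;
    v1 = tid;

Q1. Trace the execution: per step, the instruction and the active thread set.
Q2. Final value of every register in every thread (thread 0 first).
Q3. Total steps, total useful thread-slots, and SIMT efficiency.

step 0: v3 <- -9                     {0,1,2,3,4,5,6,7}
step 1: v0 <- ((tid + v1) + (v1 - v1)) {0,1,2,3,4,5,6,7}
step 2: eval (min(v1, v1) < 5)       {0,1,2,3,4,5,6,7}
step 3: v0 <- ((v3 - v1) + (v3 + 0)) {0,1,2,3,4,5,6,7}
step 4: v0 <- 5                      {0,1,2,3,4,5,6,7}
step 5: v0 <- v1                     {0,1,2,3,4,5,6,7}
step 6: v3 <- max(min(v3, v1), (v0 // 3)) {0,1,2,3,4,5,6,7}
step 7: v1 <- ((tid - v3) + (9 - 10)) {0,1,2,3,4,5,6,7}
step 8: v0 <- 2                      {0,1,2,3,4,5,6,7}
step 9: eval (v0 < 2)                {0,1,2,3,4,5,6,7}
step 10: v1 <- tid                    {0,1,2,3,4,5,6,7}
step 11: v0 <- v1                     {0,1,2,3,4,5,6,7}
step 12: v0 <- v3                     {0,1,2,3,4,5,6,7}
step 13: v1 <- tid                    {0,1,2,3,4,5,6,7}

Answer: 14 steps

v0: 1,1,1,1,1,1,1,1
v3: 1,1,1,1,1,1,1,1
v1: 0,1,2,3,4,5,6,7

steps = 14; useful = 112; efficiency = 112/112 = 1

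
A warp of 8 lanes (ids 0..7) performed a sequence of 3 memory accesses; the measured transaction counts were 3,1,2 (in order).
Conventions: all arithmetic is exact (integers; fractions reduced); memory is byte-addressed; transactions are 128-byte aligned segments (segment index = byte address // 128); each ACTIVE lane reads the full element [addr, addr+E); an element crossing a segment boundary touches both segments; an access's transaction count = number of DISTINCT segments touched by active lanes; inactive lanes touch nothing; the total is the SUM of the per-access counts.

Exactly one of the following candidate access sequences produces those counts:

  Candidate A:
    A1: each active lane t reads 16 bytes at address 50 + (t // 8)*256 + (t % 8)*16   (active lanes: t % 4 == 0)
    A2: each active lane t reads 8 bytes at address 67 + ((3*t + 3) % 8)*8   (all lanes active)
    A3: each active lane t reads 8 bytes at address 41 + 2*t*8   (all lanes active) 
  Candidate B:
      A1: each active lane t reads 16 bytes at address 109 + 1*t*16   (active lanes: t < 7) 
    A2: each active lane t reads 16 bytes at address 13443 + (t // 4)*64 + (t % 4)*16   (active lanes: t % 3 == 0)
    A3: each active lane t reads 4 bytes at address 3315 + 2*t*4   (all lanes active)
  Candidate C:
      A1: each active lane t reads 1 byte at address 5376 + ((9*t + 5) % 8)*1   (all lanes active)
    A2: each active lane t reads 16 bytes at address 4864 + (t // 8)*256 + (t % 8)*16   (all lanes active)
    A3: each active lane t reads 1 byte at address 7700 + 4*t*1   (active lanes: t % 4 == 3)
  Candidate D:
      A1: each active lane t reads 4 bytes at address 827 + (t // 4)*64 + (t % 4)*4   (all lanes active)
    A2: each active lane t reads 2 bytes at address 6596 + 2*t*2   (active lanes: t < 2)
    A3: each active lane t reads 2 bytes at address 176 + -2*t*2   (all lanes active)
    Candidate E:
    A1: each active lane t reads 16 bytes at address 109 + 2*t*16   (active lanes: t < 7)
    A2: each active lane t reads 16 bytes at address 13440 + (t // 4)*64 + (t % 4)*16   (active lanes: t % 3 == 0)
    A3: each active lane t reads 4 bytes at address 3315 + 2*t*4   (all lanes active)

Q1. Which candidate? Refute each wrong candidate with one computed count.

A: A1 gives 2 transactions, not 3
B: A1 gives 2 transactions, not 3
C: A1 gives 1 transaction, not 3
D: A1 gives 2 transactions, not 3
E: all counts match (3,1,2)

Answer: E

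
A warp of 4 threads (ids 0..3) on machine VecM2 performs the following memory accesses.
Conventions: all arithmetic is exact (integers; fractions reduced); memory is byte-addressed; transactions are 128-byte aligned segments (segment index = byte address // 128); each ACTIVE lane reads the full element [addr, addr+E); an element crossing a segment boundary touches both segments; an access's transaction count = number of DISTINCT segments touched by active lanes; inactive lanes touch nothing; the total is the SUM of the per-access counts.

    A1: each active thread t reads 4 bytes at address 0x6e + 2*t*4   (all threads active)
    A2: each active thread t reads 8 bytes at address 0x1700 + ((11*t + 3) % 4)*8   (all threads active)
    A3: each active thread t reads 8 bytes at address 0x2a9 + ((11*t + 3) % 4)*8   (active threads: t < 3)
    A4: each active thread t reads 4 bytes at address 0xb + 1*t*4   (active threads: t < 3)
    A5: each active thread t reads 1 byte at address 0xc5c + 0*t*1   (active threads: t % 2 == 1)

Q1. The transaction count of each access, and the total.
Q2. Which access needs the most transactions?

A1: 2 transactions
A2: 1 transaction
A3: 1 transaction
A4: 1 transaction
A5: 1 transaction

Answer: 2,1,1,1,1; total 6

Answer: A1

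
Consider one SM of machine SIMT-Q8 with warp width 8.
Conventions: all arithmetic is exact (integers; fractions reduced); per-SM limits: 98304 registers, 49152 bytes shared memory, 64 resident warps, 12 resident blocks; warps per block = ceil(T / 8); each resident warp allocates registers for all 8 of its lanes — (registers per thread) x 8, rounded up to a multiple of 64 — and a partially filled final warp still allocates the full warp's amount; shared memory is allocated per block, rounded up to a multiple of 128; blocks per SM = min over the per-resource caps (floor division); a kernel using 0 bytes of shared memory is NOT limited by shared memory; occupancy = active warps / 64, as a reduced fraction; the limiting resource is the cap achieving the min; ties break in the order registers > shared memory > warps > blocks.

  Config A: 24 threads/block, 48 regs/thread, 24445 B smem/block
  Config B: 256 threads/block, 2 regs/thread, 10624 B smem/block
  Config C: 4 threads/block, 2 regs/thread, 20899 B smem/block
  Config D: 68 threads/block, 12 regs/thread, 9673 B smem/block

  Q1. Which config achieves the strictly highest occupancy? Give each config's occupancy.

occupancies: A 3/32, B 1, C 1/32, D 45/64

Answer: B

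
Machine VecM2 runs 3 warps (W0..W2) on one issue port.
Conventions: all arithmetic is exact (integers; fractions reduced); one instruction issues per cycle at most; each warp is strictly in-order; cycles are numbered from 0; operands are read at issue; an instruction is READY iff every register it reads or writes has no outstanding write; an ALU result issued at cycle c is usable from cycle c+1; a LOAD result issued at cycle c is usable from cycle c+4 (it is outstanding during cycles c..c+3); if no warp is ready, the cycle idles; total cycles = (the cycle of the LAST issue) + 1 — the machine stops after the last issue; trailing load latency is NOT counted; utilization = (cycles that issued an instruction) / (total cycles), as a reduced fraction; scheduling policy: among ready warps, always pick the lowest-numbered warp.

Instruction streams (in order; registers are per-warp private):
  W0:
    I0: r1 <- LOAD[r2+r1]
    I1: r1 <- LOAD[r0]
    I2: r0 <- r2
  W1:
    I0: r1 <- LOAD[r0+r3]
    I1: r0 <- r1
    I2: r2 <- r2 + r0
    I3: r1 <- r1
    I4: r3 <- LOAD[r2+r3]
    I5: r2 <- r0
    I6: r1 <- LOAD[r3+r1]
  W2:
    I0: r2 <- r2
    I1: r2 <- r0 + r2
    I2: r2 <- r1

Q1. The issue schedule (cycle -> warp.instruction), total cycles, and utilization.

cycle 0: W0.I0
cycle 1: W1.I0
cycle 2: W2.I0
cycle 3: W2.I1
cycle 4: W0.I1
cycle 5: W0.I2
cycle 6: W1.I1
cycle 7: W1.I2
cycle 8: W1.I3
cycle 9: W1.I4
cycle 10: W1.I5
cycle 11: W2.I2
cycle 12: idle
cycle 13: W1.I6

Answer: 14 cycles, utilization 13/14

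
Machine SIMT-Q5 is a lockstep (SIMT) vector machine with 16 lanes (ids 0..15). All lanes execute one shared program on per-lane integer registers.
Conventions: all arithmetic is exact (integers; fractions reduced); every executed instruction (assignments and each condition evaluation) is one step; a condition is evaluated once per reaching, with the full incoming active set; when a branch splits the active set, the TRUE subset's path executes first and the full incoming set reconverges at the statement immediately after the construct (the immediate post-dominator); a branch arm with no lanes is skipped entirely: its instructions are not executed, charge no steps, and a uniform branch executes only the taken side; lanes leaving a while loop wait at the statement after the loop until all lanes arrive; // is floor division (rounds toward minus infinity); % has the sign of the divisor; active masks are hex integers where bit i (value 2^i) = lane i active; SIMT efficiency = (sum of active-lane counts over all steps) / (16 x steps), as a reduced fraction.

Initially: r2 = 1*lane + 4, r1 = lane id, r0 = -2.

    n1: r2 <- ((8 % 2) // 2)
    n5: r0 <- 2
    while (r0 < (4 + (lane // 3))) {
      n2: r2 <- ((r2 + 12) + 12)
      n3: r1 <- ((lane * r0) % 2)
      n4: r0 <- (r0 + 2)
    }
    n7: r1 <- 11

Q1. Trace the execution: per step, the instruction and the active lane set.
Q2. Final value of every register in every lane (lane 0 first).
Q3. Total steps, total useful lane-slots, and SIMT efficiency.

step 0: r2 <- ((8 % 2) // 2)         0xffff
step 1: r0 <- 2                      0xffff
step 2: eval (r0 < (4 + (lane // 3))) 0xffff
step 3: r2 <- ((r2 + 12) + 12)       0xffff
step 4: r1 <- ((lane * r0) % 2)      0xffff
step 5: r0 <- (r0 + 2)               0xffff
step 6: eval (r0 < (4 + (lane // 3))) 0xffff
step 7: r2 <- ((r2 + 12) + 12)       0xfff8
step 8: r1 <- ((lane * r0) % 2)      0xfff8
step 9: r0 <- (r0 + 2)               0xfff8
step 10: eval (r0 < (4 + (lane // 3))) 0xfff8
step 11: r2 <- ((r2 + 12) + 12)       0xfe00
step 12: r1 <- ((lane * r0) % 2)      0xfe00
step 13: r0 <- (r0 + 2)               0xfe00
step 14: eval (r0 < (4 + (lane // 3))) 0xfe00
step 15: r2 <- ((r2 + 12) + 12)       0x8000
step 16: r1 <- ((lane * r0) % 2)      0x8000
step 17: r0 <- (r0 + 2)               0x8000
step 18: eval (r0 < (4 + (lane // 3))) 0x8000
step 19: r1 <- 11                     0xffff

Answer: 20 steps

r2: 24,24,24,48,48,48,48,48,48,72,72,72,72,72,72,96
r1: 11,11,11,11,11,11,11,11,11,11,11,11,11,11,11,11
r0: 4,4,4,6,6,6,6,6,6,8,8,8,8,8,8,10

steps = 20; useful = 212; efficiency = 212/320 = 53/80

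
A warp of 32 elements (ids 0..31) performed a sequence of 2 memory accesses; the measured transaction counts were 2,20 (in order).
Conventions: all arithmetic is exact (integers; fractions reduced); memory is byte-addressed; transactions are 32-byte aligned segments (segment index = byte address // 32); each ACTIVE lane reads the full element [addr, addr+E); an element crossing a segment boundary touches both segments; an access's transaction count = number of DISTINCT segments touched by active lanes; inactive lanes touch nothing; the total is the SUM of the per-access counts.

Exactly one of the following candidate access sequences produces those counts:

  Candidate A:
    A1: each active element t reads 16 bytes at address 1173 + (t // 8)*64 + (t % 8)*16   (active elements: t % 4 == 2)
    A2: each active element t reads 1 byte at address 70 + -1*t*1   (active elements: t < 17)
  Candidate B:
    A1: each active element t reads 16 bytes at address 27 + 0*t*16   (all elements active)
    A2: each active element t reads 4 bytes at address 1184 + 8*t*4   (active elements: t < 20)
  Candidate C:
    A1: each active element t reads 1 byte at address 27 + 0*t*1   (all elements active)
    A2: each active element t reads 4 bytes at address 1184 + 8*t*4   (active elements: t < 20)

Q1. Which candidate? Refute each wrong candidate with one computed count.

A: A1 gives 10 transactions, not 2
C: A1 gives 1 transaction, not 2
B: all counts match (2,20)

Answer: B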